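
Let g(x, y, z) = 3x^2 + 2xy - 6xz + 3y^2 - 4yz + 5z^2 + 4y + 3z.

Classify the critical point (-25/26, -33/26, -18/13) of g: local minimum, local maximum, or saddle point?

The Hessian is constant: H = [[6, 2, -6], [2, 6, -4], [-6, -4, 10]].
Leading principal minors: Δ₁ = 6, Δ₂ = 32, Δ₃ = 104.
All leading minors are positive, so H is positive definite: a local minimum.

local minimum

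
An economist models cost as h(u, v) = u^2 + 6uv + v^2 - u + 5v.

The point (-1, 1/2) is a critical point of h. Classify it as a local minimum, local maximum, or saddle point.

The Hessian of h is constant: H = [[2, 6], [6, 2]].
det(H) = 2·2 − 6² = -32.
Since det(H) < 0, H is indefinite and the critical point is a saddle point.

saddle point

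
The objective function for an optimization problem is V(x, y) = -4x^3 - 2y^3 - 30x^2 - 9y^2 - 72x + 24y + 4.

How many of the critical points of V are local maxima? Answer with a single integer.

1

V separates as a function of x plus a function of y, so ∇V=0 decouples.
∂V/∂x = -12(x + 2)(x + 3) = 0 at x ∈ {-3, -2}; ∂V/∂y = -6(y - 1)(y + 4) = 0 at y ∈ {-4, 1}.
The Hessian is diagonal: diag(V_xx, V_yy). Second derivatives: V_xx(-3)=12, V_xx(-2)=-12; V_yy(-4)=30, V_yy(1)=-30.
Local maxima occur where both diagonal entries negative: (-2, 1). Count: 1.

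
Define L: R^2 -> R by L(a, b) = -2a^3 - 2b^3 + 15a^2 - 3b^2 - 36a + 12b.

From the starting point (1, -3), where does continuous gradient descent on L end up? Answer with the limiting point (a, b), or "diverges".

L is separable, so gradient descent decouples: a follows -∂L/∂a, b follows -∂L/∂b.
∂L/∂a = -6(a - 3)(a - 2); at a=1 this is -12, so a increases.
∂L/∂b = -6(b - 1)(b + 2); at b=-3 this is -24, so b increases.
a converges to its nearest critical value 2 (a local min of the a-part); b converges to -2. The iterate converges to (2, -2).

(2, -2)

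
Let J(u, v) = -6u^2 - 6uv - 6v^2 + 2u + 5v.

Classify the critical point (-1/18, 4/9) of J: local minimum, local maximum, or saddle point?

local maximum

The Hessian of J is constant: H = [[-12, -6], [-6, -12]].
det(H) = (-12)·(-12) − (-6)² = 108.
det(H) > 0 and tr(H) = -24 < 0, so H is negative definite and the point is a local maximum.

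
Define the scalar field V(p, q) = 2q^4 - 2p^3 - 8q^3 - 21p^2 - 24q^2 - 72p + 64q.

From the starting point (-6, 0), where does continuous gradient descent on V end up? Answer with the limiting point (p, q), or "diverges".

(-4, -2)

V is separable, so gradient descent decouples: p follows -∂V/∂p, q follows -∂V/∂q.
∂V/∂p = -6(p + 3)(p + 4); at p=-6 this is -36, so p increases.
∂V/∂q = 8(q - 4)(q - 1)(q + 2); at q=0 this is 64, so q decreases.
p converges to its nearest critical value -4 (a local min of the p-part); q converges to -2. The iterate converges to (-4, -2).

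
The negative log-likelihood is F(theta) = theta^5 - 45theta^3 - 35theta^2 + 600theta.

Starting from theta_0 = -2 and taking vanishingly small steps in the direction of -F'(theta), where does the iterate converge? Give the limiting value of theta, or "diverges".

F'(theta) = 5(theta - 5)(theta - 2)(theta + 3)(theta + 4), so F'(-2) = 280.
Gradient descent moves in the -F' direction, i.e. theta is decreasing.
The nearest critical point in that direction is theta = -3, where F'' = 200 > 0 (a local minimum). The iterate converges there.

-3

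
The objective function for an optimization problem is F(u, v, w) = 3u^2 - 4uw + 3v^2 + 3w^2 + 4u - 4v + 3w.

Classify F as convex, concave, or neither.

F is quadratic, so its Hessian is the constant matrix H = [[6, 0, -4], [0, 6, 0], [-4, 0, 6]].
Leading principal minors: 6, 36, 120.
All positive ⇒ H ≻ 0 ⇒ convex.

convex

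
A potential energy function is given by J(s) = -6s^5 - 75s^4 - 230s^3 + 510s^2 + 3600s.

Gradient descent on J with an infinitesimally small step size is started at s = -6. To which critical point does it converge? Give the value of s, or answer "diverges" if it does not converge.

-5

J'(s) = -30(s - 2)(s + 3)(s + 4)(s + 5), so J'(-6) = -1440.
Gradient descent moves in the -J' direction, i.e. s is increasing.
The nearest critical point in that direction is s = -5, where J'' = 420 > 0 (a local minimum). The iterate converges there.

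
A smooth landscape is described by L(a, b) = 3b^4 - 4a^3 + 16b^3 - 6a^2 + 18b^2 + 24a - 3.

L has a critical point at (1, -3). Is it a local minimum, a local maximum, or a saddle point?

The mixed partial ∂²L/∂a∂b is 0, so the Hessian at any point is diag(L_aa, L_bb) = diag(-12(2a + 1), 12(3b^2 + 8b + 3)).
At (1, -3): H = diag(-36, 72).
The eigenvalues have opposite signs, so H is indefinite: a saddle point.

saddle point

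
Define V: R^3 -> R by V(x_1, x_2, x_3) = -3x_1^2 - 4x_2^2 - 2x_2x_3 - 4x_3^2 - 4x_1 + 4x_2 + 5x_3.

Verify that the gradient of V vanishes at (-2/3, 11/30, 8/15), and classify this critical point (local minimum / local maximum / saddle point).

local maximum

∇V = (-6x_1 - 4, -8x_2 - 2x_3 + 4, -2x_2 - 8x_3 + 5); substituting (-2/3, 11/30, 8/15) gives ∇V = (0, 0, 0), so (-2/3, 11/30, 8/15) is indeed a critical point.
The Hessian is constant: H = [[-6, 0, 0], [0, -8, -2], [0, -2, -8]].
Leading principal minors: Δ₁ = -6, Δ₂ = 48, Δ₃ = -360.
The minors alternate sign starting negative (−, +, −), so H is negative definite: a local maximum.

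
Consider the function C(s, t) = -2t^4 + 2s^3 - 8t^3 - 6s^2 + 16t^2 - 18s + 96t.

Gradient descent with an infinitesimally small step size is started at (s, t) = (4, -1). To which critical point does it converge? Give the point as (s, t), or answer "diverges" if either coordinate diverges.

(3, -2)

C is separable, so gradient descent decouples: s follows -∂C/∂s, t follows -∂C/∂t.
∂C/∂s = 6(s - 3)(s + 1); at s=4 this is 30, so s decreases.
∂C/∂t = -8(t - 2)(t + 2)(t + 3); at t=-1 this is 48, so t decreases.
s converges to its nearest critical value 3 (a local min of the s-part); t converges to -2. The iterate converges to (3, -2).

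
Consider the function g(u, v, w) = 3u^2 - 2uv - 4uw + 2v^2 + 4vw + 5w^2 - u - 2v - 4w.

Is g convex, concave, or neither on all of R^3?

convex

g is quadratic, so its Hessian is the constant matrix H = [[6, -2, -4], [-2, 4, 4], [-4, 4, 10]].
Leading principal minors: 6, 20, 104.
All positive ⇒ H ≻ 0 ⇒ convex.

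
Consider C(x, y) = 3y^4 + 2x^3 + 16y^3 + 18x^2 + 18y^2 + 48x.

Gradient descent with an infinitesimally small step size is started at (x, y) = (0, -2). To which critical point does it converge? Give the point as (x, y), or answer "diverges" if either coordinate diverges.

C is separable, so gradient descent decouples: x follows -∂C/∂x, y follows -∂C/∂y.
∂C/∂x = 6(x + 2)(x + 4); at x=0 this is 48, so x decreases.
∂C/∂y = 12y(y + 1)(y + 3); at y=-2 this is 24, so y decreases.
x converges to its nearest critical value -2 (a local min of the x-part); y converges to -3. The iterate converges to (-2, -3).

(-2, -3)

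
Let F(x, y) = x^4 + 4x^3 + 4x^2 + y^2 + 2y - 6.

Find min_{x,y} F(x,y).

F(x,y) separates as P(x) + Q(y) − 6, so its minimum is min P + min Q − 6.
P'(x) = 4x(x + 1)(x + 2) vanishes at x ∈ {-2, -1, 0}; Q'(y) = 2y + 2 vanishes at y ∈ {-1}.
Local minima of P (where P''>0): P(-2)=0, P(0)=0. Local minima of Q: Q(-1)=-1.
So the global minimum of F is P(-2) + Q(-1) − 6 = 0 − 1 − 6 = -7, attained at (-2, -1).

-7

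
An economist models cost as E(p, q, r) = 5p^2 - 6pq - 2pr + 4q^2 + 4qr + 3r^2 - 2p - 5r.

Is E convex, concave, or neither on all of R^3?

E is quadratic, so its Hessian is the constant matrix H = [[10, -6, -2], [-6, 8, 4], [-2, 4, 6]].
Leading principal minors: 10, 44, 168.
All positive ⇒ H ≻ 0 ⇒ convex.

convex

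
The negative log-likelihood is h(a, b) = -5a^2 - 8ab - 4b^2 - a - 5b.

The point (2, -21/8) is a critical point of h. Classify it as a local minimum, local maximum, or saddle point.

The Hessian of h is constant: H = [[-10, -8], [-8, -8]].
det(H) = (-10)·(-8) − (-8)² = 16.
det(H) > 0 and tr(H) = -18 < 0, so H is negative definite and the point is a local maximum.

local maximum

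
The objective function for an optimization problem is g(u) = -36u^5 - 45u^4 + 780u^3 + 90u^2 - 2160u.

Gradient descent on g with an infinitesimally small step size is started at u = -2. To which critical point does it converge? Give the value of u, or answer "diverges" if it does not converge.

-4

g'(u) = -180(u - 3)(u - 1)(u + 1)(u + 4), so g'(-2) = 5400.
Gradient descent moves in the -g' direction, i.e. u is decreasing.
The nearest critical point in that direction is u = -4, where g'' = 18900 > 0 (a local minimum). The iterate converges there.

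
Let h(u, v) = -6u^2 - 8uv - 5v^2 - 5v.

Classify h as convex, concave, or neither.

concave

h is quadratic, so its Hessian is the constant matrix H = [[-12, -8], [-8, -10]].
det(H) = 56, tr(H) = -22.
det(H) > 0 and tr(H) < 0, so H is negative definite everywhere: concave.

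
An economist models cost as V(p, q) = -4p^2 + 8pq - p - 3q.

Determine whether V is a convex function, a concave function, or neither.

neither

V is quadratic, so its Hessian is the constant matrix H = [[-8, 8], [8, 0]].
det(H) = -64, tr(H) = -8.
det(H) < 0, so H is indefinite: neither convex nor concave.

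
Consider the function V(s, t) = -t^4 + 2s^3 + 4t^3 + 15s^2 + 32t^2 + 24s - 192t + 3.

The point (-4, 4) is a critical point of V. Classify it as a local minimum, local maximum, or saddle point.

local maximum

The mixed partial ∂²V/∂s∂t is 0, so the Hessian at any point is diag(V_ss, V_tt) = diag(6(2s + 5), 4(-3t^2 + 6t + 16)).
At (-4, 4): H = diag(-18, -32).
Both eigenvalues are negative, so H is negative definite: a local maximum.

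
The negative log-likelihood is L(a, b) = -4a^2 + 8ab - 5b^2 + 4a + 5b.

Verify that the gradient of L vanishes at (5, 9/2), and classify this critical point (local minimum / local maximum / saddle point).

local maximum

∇L = (-8a + 8b + 4, 8a - 10b + 5); substituting (5, 9/2) gives ∇L = (0, 0), so (5, 9/2) is indeed a critical point.
The Hessian of L is constant: H = [[-8, 8], [8, -10]].
det(H) = (-8)·(-10) − 8² = 16.
det(H) > 0 and tr(H) = -18 < 0, so H is negative definite and the point is a local maximum.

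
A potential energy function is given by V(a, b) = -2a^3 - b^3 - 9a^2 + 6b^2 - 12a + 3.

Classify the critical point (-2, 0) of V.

The mixed partial ∂²V/∂a∂b is 0, so the Hessian at any point is diag(V_aa, V_bb) = diag(-6(2a + 3), 6(-b + 2)).
At (-2, 0): H = diag(6, 12).
Both eigenvalues are positive, so H is positive definite: a local minimum.

local minimum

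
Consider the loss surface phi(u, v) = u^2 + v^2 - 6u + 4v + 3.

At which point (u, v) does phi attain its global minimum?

phi(u,v) separates as P(u) + Q(v) + 3, so its minimum is min P + min Q + 3.
P'(u) = 2u - 6 vanishes at u ∈ {3}; Q'(v) = 2v + 4 vanishes at v ∈ {-2}.
Local minima of P (where P''>0): P(3)=-9. Local minima of Q: Q(-2)=-4.
So the global minimum of phi is P(3) + Q(-2) + 3 = -9 − 4 + 3 = -10, attained at (3, -2).

(3, -2)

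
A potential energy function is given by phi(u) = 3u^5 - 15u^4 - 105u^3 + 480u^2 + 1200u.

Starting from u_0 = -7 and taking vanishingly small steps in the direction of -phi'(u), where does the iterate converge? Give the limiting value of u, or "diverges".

phi'(u) = 15(u - 5)(u - 4)(u + 1)(u + 4), so phi'(-7) = 35640.
Gradient descent moves in the -phi' direction, i.e. u is decreasing.
There is no critical point below u=-7, and phi' keeps the same sign, so the iterate runs off to −∞.

diverges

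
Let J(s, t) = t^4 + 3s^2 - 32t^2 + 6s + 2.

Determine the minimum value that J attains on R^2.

J(s,t) separates as P(s) + Q(t) + 2, so its minimum is min P + min Q + 2.
P'(s) = 6s + 6 vanishes at s ∈ {-1}; Q'(t) = 4t(t - 4)(t + 4) vanishes at t ∈ {-4, 0, 4}.
Local minima of P (where P''>0): P(-1)=-3. Local minima of Q: Q(-4)=-256, Q(4)=-256.
So the global minimum of J is P(-1) + Q(-4) + 2 = -3 − 256 + 2 = -257, attained at (-1, -4).

-257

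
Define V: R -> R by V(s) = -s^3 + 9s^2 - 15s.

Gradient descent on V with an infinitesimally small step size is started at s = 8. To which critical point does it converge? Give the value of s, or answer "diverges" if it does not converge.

diverges

V'(s) = -3(s - 5)(s - 1), so V'(8) = -63.
Gradient descent moves in the -V' direction, i.e. s is increasing.
There is no critical point above s=8, and V' keeps the same sign, so the iterate runs off to +∞.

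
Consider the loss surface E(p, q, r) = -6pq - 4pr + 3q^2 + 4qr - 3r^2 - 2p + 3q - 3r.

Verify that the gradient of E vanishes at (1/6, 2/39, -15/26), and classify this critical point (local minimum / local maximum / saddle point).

saddle point

∇E = (-6q - 4r - 2, -6p + 6q + 4r + 3, -4p + 4q - 6r - 3); substituting (1/6, 2/39, -15/26) gives ∇E = (0, 0, 0), so (1/6, 2/39, -15/26) is indeed a critical point.
The Hessian is constant: H = [[0, -6, -4], [-6, 6, 4], [-4, 4, -6]].
Leading principal minors: Δ₁ = 0, Δ₂ = -36, Δ₃ = 312.
The minors fit neither the all-positive nor the alternating-sign pattern, so H is indefinite: a saddle point.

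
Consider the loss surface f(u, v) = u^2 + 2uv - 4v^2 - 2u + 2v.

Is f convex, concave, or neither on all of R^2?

f is quadratic, so its Hessian is the constant matrix H = [[2, 2], [2, -8]].
det(H) = -20, tr(H) = -6.
det(H) < 0, so H is indefinite: neither convex nor concave.

neither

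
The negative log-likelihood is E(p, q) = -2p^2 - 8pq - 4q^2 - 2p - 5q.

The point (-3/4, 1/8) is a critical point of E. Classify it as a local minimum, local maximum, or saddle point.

saddle point

The Hessian of E is constant: H = [[-4, -8], [-8, -8]].
det(H) = (-4)·(-8) − (-8)² = -32.
Since det(H) < 0, H is indefinite and the critical point is a saddle point.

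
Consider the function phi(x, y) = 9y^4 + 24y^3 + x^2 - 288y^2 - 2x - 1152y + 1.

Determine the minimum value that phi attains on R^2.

-5376

phi(x,y) separates as P(x) + Q(y) + 1, so its minimum is min P + min Q + 1.
P'(x) = 2x - 2 vanishes at x ∈ {1}; Q'(y) = 36(y - 4)(y + 2)(y + 4) vanishes at y ∈ {-4, -2, 4}.
Local minima of P (where P''>0): P(1)=-1. Local minima of Q: Q(-4)=768, Q(4)=-5376.
So the global minimum of phi is P(1) + Q(4) + 1 = -1 − 5376 + 1 = -5376, attained at (1, 4).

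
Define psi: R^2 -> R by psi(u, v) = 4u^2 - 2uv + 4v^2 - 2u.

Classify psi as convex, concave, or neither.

psi is quadratic, so its Hessian is the constant matrix H = [[8, -2], [-2, 8]].
det(H) = 60, tr(H) = 16.
det(H) > 0 and tr(H) > 0, so H is positive definite everywhere: convex.

convex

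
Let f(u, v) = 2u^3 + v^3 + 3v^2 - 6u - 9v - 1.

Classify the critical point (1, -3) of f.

The mixed partial ∂²f/∂u∂v is 0, so the Hessian at any point is diag(f_uu, f_vv) = diag(12u, 6(v + 1)).
At (1, -3): H = diag(12, -12).
The eigenvalues have opposite signs, so H is indefinite: a saddle point.

saddle point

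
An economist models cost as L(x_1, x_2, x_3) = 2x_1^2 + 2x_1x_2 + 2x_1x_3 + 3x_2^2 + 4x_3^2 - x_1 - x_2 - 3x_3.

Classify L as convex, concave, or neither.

L is quadratic, so its Hessian is the constant matrix H = [[4, 2, 2], [2, 6, 0], [2, 0, 8]].
Leading principal minors: 4, 20, 136.
All positive ⇒ H ≻ 0 ⇒ convex.

convex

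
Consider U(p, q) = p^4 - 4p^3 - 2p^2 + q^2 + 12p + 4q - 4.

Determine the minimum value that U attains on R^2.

-17

U(p,q) separates as A(p) + B(q) − 4, so its minimum is min A + min B − 4.
A'(p) = 4(p - 3)(p - 1)(p + 1) vanishes at p ∈ {-1, 1, 3}; B'(q) = 2q + 4 vanishes at q ∈ {-2}.
Local minima of A (where A''>0): A(-1)=-9, A(3)=-9. Local minima of B: B(-2)=-4.
So the global minimum of U is A(-1) + B(-2) − 4 = -9 − 4 − 4 = -17, attained at (-1, -2).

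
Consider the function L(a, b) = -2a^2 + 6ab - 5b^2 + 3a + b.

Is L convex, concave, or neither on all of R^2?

concave

L is quadratic, so its Hessian is the constant matrix H = [[-4, 6], [6, -10]].
det(H) = 4, tr(H) = -14.
det(H) > 0 and tr(H) < 0, so H is negative definite everywhere: concave.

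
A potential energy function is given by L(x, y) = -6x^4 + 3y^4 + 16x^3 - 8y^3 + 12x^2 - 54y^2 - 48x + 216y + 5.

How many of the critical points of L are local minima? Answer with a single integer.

2

L separates as a function of x plus a function of y, so ∇L=0 decouples.
∂L/∂x = -24(x - 2)(x - 1)(x + 1) = 0 at x ∈ {-1, 1, 2}; ∂L/∂y = 12(y - 3)(y - 2)(y + 3) = 0 at y ∈ {-3, 2, 3}.
The Hessian is diagonal: diag(L_xx, L_yy). Second derivatives: L_xx(-1)=-144, L_xx(1)=48, L_xx(2)=-72; L_yy(-3)=360, L_yy(2)=-60, L_yy(3)=72.
Local minima occur where both diagonal entries positive: (1, -3), (1, 3). Count: 2.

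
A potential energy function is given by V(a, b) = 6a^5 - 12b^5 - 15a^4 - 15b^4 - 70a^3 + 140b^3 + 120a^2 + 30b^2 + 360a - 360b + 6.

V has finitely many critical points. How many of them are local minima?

4

V separates as a function of a plus a function of b, so ∇V=0 decouples.
∂V/∂a = 30(a - 3)(a - 2)(a + 1)(a + 2) = 0 at a ∈ {-2, -1, 2, 3}; ∂V/∂b = -60(b - 2)(b - 1)(b + 1)(b + 3) = 0 at b ∈ {-3, -1, 1, 2}.
The Hessian is diagonal: diag(V_aa, V_bb). Second derivatives: V_aa(-2)=-600, V_aa(-1)=360, V_aa(2)=-360, V_aa(3)=600; V_bb(-3)=2400, V_bb(-1)=-720, V_bb(1)=480, V_bb(2)=-900.
Local minima occur where both diagonal entries positive: (-1, -3), (-1, 1), (3, -3), (3, 1). Count: 4.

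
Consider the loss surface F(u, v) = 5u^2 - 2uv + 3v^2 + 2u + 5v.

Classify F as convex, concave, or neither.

F is quadratic, so its Hessian is the constant matrix H = [[10, -2], [-2, 6]].
det(H) = 56, tr(H) = 16.
det(H) > 0 and tr(H) > 0, so H is positive definite everywhere: convex.

convex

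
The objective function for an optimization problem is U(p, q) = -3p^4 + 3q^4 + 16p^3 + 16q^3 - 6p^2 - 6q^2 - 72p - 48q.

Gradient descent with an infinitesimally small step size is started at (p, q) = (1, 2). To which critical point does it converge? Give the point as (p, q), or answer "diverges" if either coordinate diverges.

(2, 1)

U is separable, so gradient descent decouples: p follows -∂U/∂p, q follows -∂U/∂q.
∂U/∂p = -12(p - 3)(p - 2)(p + 1); at p=1 this is -48, so p increases.
∂U/∂q = 12(q - 1)(q + 1)(q + 4); at q=2 this is 216, so q decreases.
p converges to its nearest critical value 2 (a local min of the p-part); q converges to 1. The iterate converges to (2, 1).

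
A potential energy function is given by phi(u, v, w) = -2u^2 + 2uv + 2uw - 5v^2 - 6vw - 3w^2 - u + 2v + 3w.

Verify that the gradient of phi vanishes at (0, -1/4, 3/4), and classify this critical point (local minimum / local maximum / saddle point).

local maximum

∇phi = (-4u + 2v + 2w - 1, 2u - 10v - 6w + 2, 2u - 6v - 6w + 3); substituting (0, -1/4, 3/4) gives ∇phi = (0, 0, 0), so (0, -1/4, 3/4) is indeed a critical point.
The Hessian is constant: H = [[-4, 2, 2], [2, -10, -6], [2, -6, -6]].
Leading principal minors: Δ₁ = -4, Δ₂ = 36, Δ₃ = -80.
The minors alternate sign starting negative (−, +, −), so H is negative definite: a local maximum.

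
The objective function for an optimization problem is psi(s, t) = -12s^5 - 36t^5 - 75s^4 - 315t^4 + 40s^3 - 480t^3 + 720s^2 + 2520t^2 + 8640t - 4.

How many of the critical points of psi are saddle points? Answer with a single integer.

8

psi separates as a function of s plus a function of t, so ∇psi=0 decouples.
∂psi/∂s = -60s(s - 2)(s + 3)(s + 4) = 0 at s ∈ {-4, -3, 0, 2}; ∂psi/∂t = -180(t - 2)(t + 2)(t + 3)(t + 4) = 0 at t ∈ {-4, -3, -2, 2}.
The Hessian is diagonal: diag(psi_ss, psi_tt). Second derivatives: psi_ss(-4)=1440, psi_ss(-3)=-900, psi_ss(0)=1440, psi_ss(2)=-3600; psi_tt(-4)=2160, psi_tt(-3)=-900, psi_tt(-2)=1440, psi_tt(2)=-21600.
Saddle points occur where the two diagonal entries have opposite signs: (-4, -3), (-4, 2), (-3, -4), (-3, -2), (0, -3), (0, 2), (2, -4), (2, -2). Count: 8.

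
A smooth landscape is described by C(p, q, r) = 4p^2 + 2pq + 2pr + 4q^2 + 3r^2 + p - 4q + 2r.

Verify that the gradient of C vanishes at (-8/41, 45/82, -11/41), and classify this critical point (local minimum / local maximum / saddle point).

∇C = (8p + 2q + 2r + 1, 2p + 8q - 4, 2p + 6r + 2); substituting (-8/41, 45/82, -11/41) gives ∇C = (0, 0, 0), so (-8/41, 45/82, -11/41) is indeed a critical point.
The Hessian is constant: H = [[8, 2, 2], [2, 8, 0], [2, 0, 6]].
Leading principal minors: Δ₁ = 8, Δ₂ = 60, Δ₃ = 328.
All leading minors are positive, so H is positive definite: a local minimum.

local minimum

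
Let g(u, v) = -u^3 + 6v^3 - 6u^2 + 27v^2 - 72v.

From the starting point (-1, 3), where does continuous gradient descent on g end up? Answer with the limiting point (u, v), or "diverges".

(-4, 1)

g is separable, so gradient descent decouples: u follows -∂g/∂u, v follows -∂g/∂v.
∂g/∂u = -3u(u + 4); at u=-1 this is 9, so u decreases.
∂g/∂v = 18(v - 1)(v + 4); at v=3 this is 252, so v decreases.
u converges to its nearest critical value -4 (a local min of the u-part); v converges to 1. The iterate converges to (-4, 1).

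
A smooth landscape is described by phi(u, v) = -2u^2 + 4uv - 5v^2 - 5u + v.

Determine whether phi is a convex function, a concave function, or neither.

concave

phi is quadratic, so its Hessian is the constant matrix H = [[-4, 4], [4, -10]].
det(H) = 24, tr(H) = -14.
det(H) > 0 and tr(H) < 0, so H is negative definite everywhere: concave.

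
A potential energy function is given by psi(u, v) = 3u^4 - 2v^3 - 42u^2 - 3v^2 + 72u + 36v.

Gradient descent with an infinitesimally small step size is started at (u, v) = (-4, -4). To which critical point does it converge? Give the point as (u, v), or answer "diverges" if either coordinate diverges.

(-3, -3)

psi is separable, so gradient descent decouples: u follows -∂psi/∂u, v follows -∂psi/∂v.
∂psi/∂u = 12(u - 2)(u - 1)(u + 3); at u=-4 this is -360, so u increases.
∂psi/∂v = -6(v - 2)(v + 3); at v=-4 this is -36, so v increases.
u converges to its nearest critical value -3 (a local min of the u-part); v converges to -3. The iterate converges to (-3, -3).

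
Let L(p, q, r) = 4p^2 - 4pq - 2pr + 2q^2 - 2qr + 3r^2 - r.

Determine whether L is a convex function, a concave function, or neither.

convex

L is quadratic, so its Hessian is the constant matrix H = [[8, -4, -2], [-4, 4, -2], [-2, -2, 6]].
Leading principal minors: 8, 16, 16.
All positive ⇒ H ≻ 0 ⇒ convex.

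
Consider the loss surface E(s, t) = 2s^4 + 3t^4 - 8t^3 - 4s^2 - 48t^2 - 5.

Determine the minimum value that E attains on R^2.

E(s,t) separates as P(s) + Q(t) − 5, so its minimum is min P + min Q − 5.
P'(s) = 8s(s - 1)(s + 1) vanishes at s ∈ {-1, 0, 1}; Q'(t) = 12t(t - 4)(t + 2) vanishes at t ∈ {-2, 0, 4}.
Local minima of P (where P''>0): P(-1)=-2, P(1)=-2. Local minima of Q: Q(-2)=-80, Q(4)=-512.
So the global minimum of E is P(-1) + Q(4) − 5 = -2 − 512 − 5 = -519, attained at (-1, 4).

-519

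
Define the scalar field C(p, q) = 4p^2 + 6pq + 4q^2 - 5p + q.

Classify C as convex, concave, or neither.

convex

C is quadratic, so its Hessian is the constant matrix H = [[8, 6], [6, 8]].
det(H) = 28, tr(H) = 16.
det(H) > 0 and tr(H) > 0, so H is positive definite everywhere: convex.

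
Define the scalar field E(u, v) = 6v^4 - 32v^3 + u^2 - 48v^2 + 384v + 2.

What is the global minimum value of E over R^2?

E(u,v) separates as P(u) + Q(v) + 2, so its minimum is min P + min Q + 2.
P'(u) = 2u vanishes at u ∈ {0}; Q'(v) = 24(v - 4)(v - 2)(v + 2) vanishes at v ∈ {-2, 2, 4}.
Local minima of P (where P''>0): P(0)=0. Local minima of Q: Q(-2)=-608, Q(4)=256.
So the global minimum of E is P(0) + Q(-2) + 2 = 0 − 608 + 2 = -606, attained at (0, -2).

-606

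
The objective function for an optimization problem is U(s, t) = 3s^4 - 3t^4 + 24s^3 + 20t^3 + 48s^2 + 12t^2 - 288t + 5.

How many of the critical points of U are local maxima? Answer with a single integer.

U separates as a function of s plus a function of t, so ∇U=0 decouples.
∂U/∂s = 12s(s + 2)(s + 4) = 0 at s ∈ {-4, -2, 0}; ∂U/∂t = -12(t - 4)(t - 3)(t + 2) = 0 at t ∈ {-2, 3, 4}.
The Hessian is diagonal: diag(U_ss, U_tt). Second derivatives: U_ss(-4)=96, U_ss(-2)=-48, U_ss(0)=96; U_tt(-2)=-360, U_tt(3)=60, U_tt(4)=-72.
Local maxima occur where both diagonal entries negative: (-2, -2), (-2, 4). Count: 2.

2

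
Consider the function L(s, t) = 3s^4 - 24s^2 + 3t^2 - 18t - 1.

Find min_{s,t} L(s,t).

L(s,t) separates as P(s) + Q(t) − 1, so its minimum is min P + min Q − 1.
P'(s) = 12s(s - 2)(s + 2) vanishes at s ∈ {-2, 0, 2}; Q'(t) = 6(t - 3) vanishes at t ∈ {3}.
Local minima of P (where P''>0): P(-2)=-48, P(2)=-48. Local minima of Q: Q(3)=-27.
So the global minimum of L is P(-2) + Q(3) − 1 = -48 − 27 − 1 = -76, attained at (-2, 3).

-76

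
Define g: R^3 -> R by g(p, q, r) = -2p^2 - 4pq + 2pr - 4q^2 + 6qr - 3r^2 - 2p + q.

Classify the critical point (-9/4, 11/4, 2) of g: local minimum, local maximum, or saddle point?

local maximum

The Hessian is constant: H = [[-4, -4, 2], [-4, -8, 6], [2, 6, -6]].
Leading principal minors: Δ₁ = -4, Δ₂ = 16, Δ₃ = -16.
The minors alternate sign starting negative (−, +, −), so H is negative definite: a local maximum.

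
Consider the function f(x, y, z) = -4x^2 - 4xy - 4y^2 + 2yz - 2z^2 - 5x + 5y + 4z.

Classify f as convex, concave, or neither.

f is quadratic, so its Hessian is the constant matrix H = [[-8, -4, 0], [-4, -8, 2], [0, 2, -4]].
Leading principal minors: -8, 48, -160.
Signs alternate −, +, − ⇒ H ≺ 0 ⇒ concave.

concave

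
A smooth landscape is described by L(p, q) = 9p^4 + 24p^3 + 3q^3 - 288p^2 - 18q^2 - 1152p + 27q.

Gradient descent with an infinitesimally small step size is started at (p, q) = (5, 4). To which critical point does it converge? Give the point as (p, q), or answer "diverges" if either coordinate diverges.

L is separable, so gradient descent decouples: p follows -∂L/∂p, q follows -∂L/∂q.
∂L/∂p = 36(p - 4)(p + 2)(p + 4); at p=5 this is 2268, so p decreases.
∂L/∂q = 9(q - 3)(q - 1); at q=4 this is 27, so q decreases.
p converges to its nearest critical value 4 (a local min of the p-part); q converges to 3. The iterate converges to (4, 3).

(4, 3)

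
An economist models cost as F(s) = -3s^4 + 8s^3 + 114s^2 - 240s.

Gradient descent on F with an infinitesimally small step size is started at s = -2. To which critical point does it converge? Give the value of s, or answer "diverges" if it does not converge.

F'(s) = -12(s - 5)(s - 1)(s + 4), so F'(-2) = -504.
Gradient descent moves in the -F' direction, i.e. s is increasing.
The nearest critical point in that direction is s = 1, where F'' = 240 > 0 (a local minimum). The iterate converges there.

1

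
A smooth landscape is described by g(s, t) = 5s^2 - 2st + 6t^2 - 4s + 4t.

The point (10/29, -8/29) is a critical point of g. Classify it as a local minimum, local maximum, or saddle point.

local minimum

The Hessian of g is constant: H = [[10, -2], [-2, 12]].
det(H) = 10·12 − (-2)² = 116.
det(H) > 0 and tr(H) = 22 > 0, so H is positive definite and the point is a local minimum.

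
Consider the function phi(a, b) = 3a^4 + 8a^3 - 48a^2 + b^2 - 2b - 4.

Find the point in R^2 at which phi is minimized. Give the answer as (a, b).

phi(a,b) separates as P(a) + Q(b) − 4, so its minimum is min P + min Q − 4.
P'(a) = 12a(a - 2)(a + 4) vanishes at a ∈ {-4, 0, 2}; Q'(b) = 2b - 2 vanishes at b ∈ {1}.
Local minima of P (where P''>0): P(-4)=-512, P(2)=-80. Local minima of Q: Q(1)=-1.
So the global minimum of phi is P(-4) + Q(1) − 4 = -512 − 1 − 4 = -517, attained at (-4, 1).

(-4, 1)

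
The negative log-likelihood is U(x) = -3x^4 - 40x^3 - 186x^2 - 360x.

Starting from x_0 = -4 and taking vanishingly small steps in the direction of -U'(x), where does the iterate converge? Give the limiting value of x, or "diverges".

-3

U'(x) = -12(x + 2)(x + 3)(x + 5), so U'(-4) = -24.
Gradient descent moves in the -U' direction, i.e. x is increasing.
The nearest critical point in that direction is x = -3, where U'' = 24 > 0 (a local minimum). The iterate converges there.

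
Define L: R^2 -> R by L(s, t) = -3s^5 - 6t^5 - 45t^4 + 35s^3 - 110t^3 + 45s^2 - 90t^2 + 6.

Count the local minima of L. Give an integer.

L separates as a function of s plus a function of t, so ∇L=0 decouples.
∂L/∂s = -15s(s - 3)(s + 1)(s + 2) = 0 at s ∈ {-2, -1, 0, 3}; ∂L/∂t = -30t(t + 1)(t + 2)(t + 3) = 0 at t ∈ {-3, -2, -1, 0}.
The Hessian is diagonal: diag(L_ss, L_tt). Second derivatives: L_ss(-2)=150, L_ss(-1)=-60, L_ss(0)=90, L_ss(3)=-900; L_tt(-3)=180, L_tt(-2)=-60, L_tt(-1)=60, L_tt(0)=-180.
Local minima occur where both diagonal entries positive: (-2, -3), (-2, -1), (0, -3), (0, -1). Count: 4.

4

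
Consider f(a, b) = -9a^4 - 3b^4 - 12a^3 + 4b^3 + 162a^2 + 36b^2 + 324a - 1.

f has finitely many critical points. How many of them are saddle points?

f separates as a function of a plus a function of b, so ∇f=0 decouples.
∂f/∂a = -36(a - 3)(a + 1)(a + 3) = 0 at a ∈ {-3, -1, 3}; ∂f/∂b = -12b(b - 3)(b + 2) = 0 at b ∈ {-2, 0, 3}.
The Hessian is diagonal: diag(f_aa, f_bb). Second derivatives: f_aa(-3)=-432, f_aa(-1)=288, f_aa(3)=-864; f_bb(-2)=-120, f_bb(0)=72, f_bb(3)=-180.
Saddle points occur where the two diagonal entries have opposite signs: (-3, 0), (-1, -2), (-1, 3), (3, 0). Count: 4.

4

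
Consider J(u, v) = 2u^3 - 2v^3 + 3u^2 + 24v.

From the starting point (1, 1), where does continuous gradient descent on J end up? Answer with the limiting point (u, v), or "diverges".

(0, -2)

J is separable, so gradient descent decouples: u follows -∂J/∂u, v follows -∂J/∂v.
∂J/∂u = 6u(u + 1); at u=1 this is 12, so u decreases.
∂J/∂v = -6(v - 2)(v + 2); at v=1 this is 18, so v decreases.
u converges to its nearest critical value 0 (a local min of the u-part); v converges to -2. The iterate converges to (0, -2).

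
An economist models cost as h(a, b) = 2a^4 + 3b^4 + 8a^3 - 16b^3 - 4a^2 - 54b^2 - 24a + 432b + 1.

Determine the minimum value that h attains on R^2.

h(a,b) separates as P(a) + Q(b) + 1, so its minimum is min P + min Q + 1.
P'(a) = 8(a - 1)(a + 1)(a + 3) vanishes at a ∈ {-3, -1, 1}; Q'(b) = 12(b - 4)(b - 3)(b + 3) vanishes at b ∈ {-3, 3, 4}.
Local minima of P (where P''>0): P(-3)=-18, P(1)=-18. Local minima of Q: Q(-3)=-1107, Q(4)=608.
So the global minimum of h is P(-3) + Q(-3) + 1 = -18 − 1107 + 1 = -1124, attained at (-3, -3).

-1124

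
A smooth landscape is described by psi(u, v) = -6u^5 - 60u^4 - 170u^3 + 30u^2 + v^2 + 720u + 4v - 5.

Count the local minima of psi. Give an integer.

2

psi separates as a function of u plus a function of v, so ∇psi=0 decouples.
∂psi/∂u = -30(u - 1)(u + 2)(u + 3)(u + 4) = 0 at u ∈ {-4, -3, -2, 1}; ∂psi/∂v = 2(v + 2) = 0 at v ∈ {-2}.
The Hessian is diagonal: diag(psi_uu, psi_vv). Second derivatives: psi_uu(-4)=300, psi_uu(-3)=-120, psi_uu(-2)=180, psi_uu(1)=-1800; psi_vv(-2)=2.
Local minima occur where both diagonal entries positive: (-4, -2), (-2, -2). Count: 2.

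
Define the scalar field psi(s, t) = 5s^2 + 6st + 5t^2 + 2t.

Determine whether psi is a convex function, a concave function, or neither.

convex

psi is quadratic, so its Hessian is the constant matrix H = [[10, 6], [6, 10]].
det(H) = 64, tr(H) = 20.
det(H) > 0 and tr(H) > 0, so H is positive definite everywhere: convex.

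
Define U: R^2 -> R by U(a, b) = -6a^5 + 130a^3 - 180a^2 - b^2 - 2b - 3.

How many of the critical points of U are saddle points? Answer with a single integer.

U separates as a function of a plus a function of b, so ∇U=0 decouples.
∂U/∂a = -30a(a - 3)(a - 1)(a + 4) = 0 at a ∈ {-4, 0, 1, 3}; ∂U/∂b = -2(b + 1) = 0 at b ∈ {-1}.
The Hessian is diagonal: diag(U_aa, U_bb). Second derivatives: U_aa(-4)=4200, U_aa(0)=-360, U_aa(1)=300, U_aa(3)=-1260; U_bb(-1)=-2.
Saddle points occur where the two diagonal entries have opposite signs: (-4, -1), (1, -1). Count: 2.

2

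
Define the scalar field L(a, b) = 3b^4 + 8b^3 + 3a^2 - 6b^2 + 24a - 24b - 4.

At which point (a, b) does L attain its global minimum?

(-4, 1)

L(a,b) separates as P(a) + Q(b) − 4, so its minimum is min P + min Q − 4.
P'(a) = 6a + 24 vanishes at a ∈ {-4}; Q'(b) = 12(b - 1)(b + 1)(b + 2) vanishes at b ∈ {-2, -1, 1}.
Local minima of P (where P''>0): P(-4)=-48. Local minima of Q: Q(-2)=8, Q(1)=-19.
So the global minimum of L is P(-4) + Q(1) − 4 = -48 − 19 − 4 = -71, attained at (-4, 1).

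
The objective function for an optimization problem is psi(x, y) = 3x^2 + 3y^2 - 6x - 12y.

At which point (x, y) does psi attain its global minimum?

psi(x,y) separates as P(x) + Q(y), so its minimum is min P + min Q.
P'(x) = 6x - 6 vanishes at x ∈ {1}; Q'(y) = 6y - 12 vanishes at y ∈ {2}.
Local minima of P (where P''>0): P(1)=-3. Local minima of Q: Q(2)=-12.
So the global minimum of psi is P(1) + Q(2) = -3 − 12 = -15, attained at (1, 2).

(1, 2)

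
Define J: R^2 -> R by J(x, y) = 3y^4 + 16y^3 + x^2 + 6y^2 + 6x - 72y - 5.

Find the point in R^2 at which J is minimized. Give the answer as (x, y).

J(x,y) separates as P(x) + Q(y) − 5, so its minimum is min P + min Q − 5.
P'(x) = 2x + 6 vanishes at x ∈ {-3}; Q'(y) = 12(y - 1)(y + 2)(y + 3) vanishes at y ∈ {-3, -2, 1}.
Local minima of P (where P''>0): P(-3)=-9. Local minima of Q: Q(-3)=81, Q(1)=-47.
So the global minimum of J is P(-3) + Q(1) − 5 = -9 − 47 − 5 = -61, attained at (-3, 1).

(-3, 1)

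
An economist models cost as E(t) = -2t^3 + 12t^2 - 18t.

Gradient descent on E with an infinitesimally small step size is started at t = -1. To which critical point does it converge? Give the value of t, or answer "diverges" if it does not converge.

E'(t) = -6(t - 3)(t - 1), so E'(-1) = -48.
Gradient descent moves in the -E' direction, i.e. t is increasing.
The nearest critical point in that direction is t = 1, where E'' = 12 > 0 (a local minimum). The iterate converges there.

1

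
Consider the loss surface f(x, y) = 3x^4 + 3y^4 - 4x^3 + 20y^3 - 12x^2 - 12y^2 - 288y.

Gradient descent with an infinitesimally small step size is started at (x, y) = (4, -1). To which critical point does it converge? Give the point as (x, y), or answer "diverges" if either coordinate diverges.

f is separable, so gradient descent decouples: x follows -∂f/∂x, y follows -∂f/∂y.
∂f/∂x = 12x(x - 2)(x + 1); at x=4 this is 480, so x decreases.
∂f/∂y = 12(y - 2)(y + 3)(y + 4); at y=-1 this is -216, so y increases.
x converges to its nearest critical value 2 (a local min of the x-part); y converges to 2. The iterate converges to (2, 2).

(2, 2)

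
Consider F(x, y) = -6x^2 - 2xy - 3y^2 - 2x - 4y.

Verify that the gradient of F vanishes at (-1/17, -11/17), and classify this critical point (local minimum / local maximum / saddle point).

∇F = (-12x - 2y - 2, -2x - 6y - 4); substituting (-1/17, -11/17) gives ∇F = (0, 0), so (-1/17, -11/17) is indeed a critical point.
The Hessian of F is constant: H = [[-12, -2], [-2, -6]].
det(H) = (-12)·(-6) − (-2)² = 68.
det(H) > 0 and tr(H) = -18 < 0, so H is negative definite and the point is a local maximum.

local maximum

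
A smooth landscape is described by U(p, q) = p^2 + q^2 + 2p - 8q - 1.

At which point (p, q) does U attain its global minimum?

(-1, 4)

U(p,q) separates as A(p) + B(q) − 1, so its minimum is min A + min B − 1.
A'(p) = 2p + 2 vanishes at p ∈ {-1}; B'(q) = 2q - 8 vanishes at q ∈ {4}.
Local minima of A (where A''>0): A(-1)=-1. Local minima of B: B(4)=-16.
So the global minimum of U is A(-1) + B(4) − 1 = -1 − 16 − 1 = -18, attained at (-1, 4).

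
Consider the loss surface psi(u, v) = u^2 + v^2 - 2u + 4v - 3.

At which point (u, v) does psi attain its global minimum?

(1, -2)

psi(u,v) separates as P(u) + Q(v) − 3, so its minimum is min P + min Q − 3.
P'(u) = 2u - 2 vanishes at u ∈ {1}; Q'(v) = 2v + 4 vanishes at v ∈ {-2}.
Local minima of P (where P''>0): P(1)=-1. Local minima of Q: Q(-2)=-4.
So the global minimum of psi is P(1) + Q(-2) − 3 = -1 − 4 − 3 = -8, attained at (1, -2).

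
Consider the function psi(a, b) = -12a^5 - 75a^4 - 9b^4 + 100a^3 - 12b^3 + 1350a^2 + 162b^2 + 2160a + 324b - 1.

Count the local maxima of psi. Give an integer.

4

psi separates as a function of a plus a function of b, so ∇psi=0 decouples.
∂psi/∂a = -60(a - 3)(a + 1)(a + 3)(a + 4) = 0 at a ∈ {-4, -3, -1, 3}; ∂psi/∂b = -36(b - 3)(b + 1)(b + 3) = 0 at b ∈ {-3, -1, 3}.
The Hessian is diagonal: diag(psi_aa, psi_bb). Second derivatives: psi_aa(-4)=1260, psi_aa(-3)=-720, psi_aa(-1)=1440, psi_aa(3)=-10080; psi_bb(-3)=-432, psi_bb(-1)=288, psi_bb(3)=-864.
Local maxima occur where both diagonal entries negative: (-3, -3), (-3, 3), (3, -3), (3, 3). Count: 4.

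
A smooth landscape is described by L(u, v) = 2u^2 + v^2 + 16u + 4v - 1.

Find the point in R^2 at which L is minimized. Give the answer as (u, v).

L(u,v) separates as P(u) + Q(v) − 1, so its minimum is min P + min Q − 1.
P'(u) = 4u + 16 vanishes at u ∈ {-4}; Q'(v) = 2v + 4 vanishes at v ∈ {-2}.
Local minima of P (where P''>0): P(-4)=-32. Local minima of Q: Q(-2)=-4.
So the global minimum of L is P(-4) + Q(-2) − 1 = -32 − 4 − 1 = -37, attained at (-4, -2).

(-4, -2)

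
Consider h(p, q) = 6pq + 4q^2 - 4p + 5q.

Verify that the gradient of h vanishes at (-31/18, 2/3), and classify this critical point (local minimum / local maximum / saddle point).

∇h = (6q - 4, 6p + 8q + 5); substituting (-31/18, 2/3) gives ∇h = (0, 0), so (-31/18, 2/3) is indeed a critical point.
The Hessian of h is constant: H = [[0, 6], [6, 8]].
det(H) = 0·8 − 6² = -36.
Since det(H) < 0, H is indefinite and the critical point is a saddle point.

saddle point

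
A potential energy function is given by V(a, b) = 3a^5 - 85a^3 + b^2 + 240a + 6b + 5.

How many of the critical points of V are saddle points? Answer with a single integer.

2

V separates as a function of a plus a function of b, so ∇V=0 decouples.
∂V/∂a = 15(a - 4)(a - 1)(a + 1)(a + 4) = 0 at a ∈ {-4, -1, 1, 4}; ∂V/∂b = 2(b + 3) = 0 at b ∈ {-3}.
The Hessian is diagonal: diag(V_aa, V_bb). Second derivatives: V_aa(-4)=-1800, V_aa(-1)=450, V_aa(1)=-450, V_aa(4)=1800; V_bb(-3)=2.
Saddle points occur where the two diagonal entries have opposite signs: (-4, -3), (1, -3). Count: 2.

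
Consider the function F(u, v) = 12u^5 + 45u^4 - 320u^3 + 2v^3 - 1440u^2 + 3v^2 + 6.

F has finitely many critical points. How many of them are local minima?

2

F separates as a function of u plus a function of v, so ∇F=0 decouples.
∂F/∂u = 60u(u - 4)(u + 3)(u + 4) = 0 at u ∈ {-4, -3, 0, 4}; ∂F/∂v = 6v(v + 1) = 0 at v ∈ {-1, 0}.
The Hessian is diagonal: diag(F_uu, F_vv). Second derivatives: F_uu(-4)=-1920, F_uu(-3)=1260, F_uu(0)=-2880, F_uu(4)=13440; F_vv(-1)=-6, F_vv(0)=6.
Local minima occur where both diagonal entries positive: (-3, 0), (4, 0). Count: 2.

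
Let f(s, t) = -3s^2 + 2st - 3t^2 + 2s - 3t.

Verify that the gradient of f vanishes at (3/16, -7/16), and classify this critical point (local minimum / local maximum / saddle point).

local maximum

∇f = (-6s + 2t + 2, 2s - 6t - 3); substituting (3/16, -7/16) gives ∇f = (0, 0), so (3/16, -7/16) is indeed a critical point.
The Hessian of f is constant: H = [[-6, 2], [2, -6]].
det(H) = (-6)·(-6) − 2² = 32.
det(H) > 0 and tr(H) = -12 < 0, so H is negative definite and the point is a local maximum.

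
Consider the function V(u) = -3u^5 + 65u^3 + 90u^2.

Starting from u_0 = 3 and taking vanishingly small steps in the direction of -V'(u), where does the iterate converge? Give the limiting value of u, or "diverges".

0

V'(u) = -15u(u - 4)(u + 1)(u + 3), so V'(3) = 1080.
Gradient descent moves in the -V' direction, i.e. u is decreasing.
The nearest critical point in that direction is u = 0, where V'' = 180 > 0 (a local minimum). The iterate converges there.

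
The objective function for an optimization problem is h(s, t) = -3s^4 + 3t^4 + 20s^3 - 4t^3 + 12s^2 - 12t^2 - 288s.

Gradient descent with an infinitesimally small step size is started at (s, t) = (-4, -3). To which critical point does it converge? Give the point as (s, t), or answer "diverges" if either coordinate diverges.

h is separable, so gradient descent decouples: s follows -∂h/∂s, t follows -∂h/∂t.
∂h/∂s = -12(s - 4)(s - 3)(s + 2); at s=-4 this is 1344, so s decreases.
∂h/∂t = 12t(t - 2)(t + 1); at t=-3 this is -360, so t increases.
The s-coordinate has no critical point in that direction and runs off to infinity.

diverges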